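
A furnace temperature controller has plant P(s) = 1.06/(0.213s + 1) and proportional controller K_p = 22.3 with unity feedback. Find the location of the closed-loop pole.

s = -115.7

Closed loop: T(s) = K_p·P/(1+K_p·P) = 23.64/(0.213s + 1 + 23.64), with pole at s = −(1 + 23.64)/0.213 = −115.7.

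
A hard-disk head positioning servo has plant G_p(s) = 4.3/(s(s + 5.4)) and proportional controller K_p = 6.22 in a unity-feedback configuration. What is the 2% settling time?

The closed-loop denominator s² + 5.4s + 26.75 gives ω_n = √26.75 = 5.172 and ζ = 5.4/(2ω_n) = 0.5221.
2% settling time T_s ≈ 4/(ζω_n) = 4/2.7 = 1.48 s.

T_s ≈ 1.48 s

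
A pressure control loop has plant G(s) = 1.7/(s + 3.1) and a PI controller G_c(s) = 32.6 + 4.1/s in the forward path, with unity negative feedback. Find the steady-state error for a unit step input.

The open loop G_c(s)G(s) has a pole at the origin (type 1), so the static position error constant is infinite and e_ss = 1/(1+∞) = 0.

0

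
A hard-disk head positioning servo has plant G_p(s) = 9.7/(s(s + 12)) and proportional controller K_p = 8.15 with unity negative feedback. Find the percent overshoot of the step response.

5.65%

The closed-loop denominator s² + 12s + 79.05 gives ω_n = √79.05 = 8.891 and ζ = 12/(2ω_n) = 0.6748.
%OS = 100·exp(−πζ/√(1−ζ²)) = 100·exp(−π·0.6748/√0.5446) = 5.65%.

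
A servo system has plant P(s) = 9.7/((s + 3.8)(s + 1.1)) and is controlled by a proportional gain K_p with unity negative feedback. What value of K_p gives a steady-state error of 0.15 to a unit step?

For a type-0 loop with proportional control, e_ss = 1/(1 + K_p·P(0)).
P(0) = 2.321. Require 1/(1 + K_p·2.321) = 0.15, so 1 + 2.321·K_p = 6.667.
K_p = (6.667 − 1)/2.321 = 2.44.

K_p = 2.44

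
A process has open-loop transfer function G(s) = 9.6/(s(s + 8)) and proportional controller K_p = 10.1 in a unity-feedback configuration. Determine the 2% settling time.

From 1 + K_pG(s) = 0: s² + 8s + 96.96 = 0 ⇒ ω_n = 9.847, ζ = 0.4062.
2% settling time T_s ≈ 4/(ζω_n) = 4/4 = 1 s.

T_s ≈ 1 s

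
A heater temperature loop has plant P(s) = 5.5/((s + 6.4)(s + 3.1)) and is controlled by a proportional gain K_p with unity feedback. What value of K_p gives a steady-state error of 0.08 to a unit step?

K_p = 41.5

For a type-0 loop with proportional control, e_ss = 1/(1 + K_p·P(0)).
P(0) = 0.2772. Require 1/(1 + K_p·0.2772) = 0.08, so 1 + 0.2772·K_p = 12.5.
K_p = (12.5 − 1)/0.2772 = 41.5.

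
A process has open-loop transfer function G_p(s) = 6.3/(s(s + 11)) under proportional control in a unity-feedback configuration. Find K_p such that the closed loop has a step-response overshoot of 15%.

K_p = 18

From %OS = 100·exp(−πζ/√(1−ζ²)) = 15%, ζ = −ln(0.15)/√(π²+ln²(0.15)) = 0.5169.
Characteristic equation s² + 11s + 6.3K_p = 0 gives ζ = 11/(2√(6.3K_p)).
Setting ζ = 0.5169: √(6.3K_p) = 11/(2·0.5169) = 10.64, so K_p = 113.2/6.3 = 18.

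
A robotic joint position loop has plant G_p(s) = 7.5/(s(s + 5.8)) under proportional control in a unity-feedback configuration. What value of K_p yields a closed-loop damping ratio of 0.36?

K_p = 8.65

Closed-loop characteristic equation: s² + 5.8s + K_p·7.5 = 0.
So ω_n = √(7.5K_p) and 2ζω_n = 5.8, giving ζ = 5.8/(2√(7.5K_p)).
Setting ζ = 0.36: √(7.5K_p) = 5.8/(2·0.36) = 8.056, so K_p = 64.89/7.5 = 8.65.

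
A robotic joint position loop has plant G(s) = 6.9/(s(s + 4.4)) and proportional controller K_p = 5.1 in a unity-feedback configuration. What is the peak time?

Closed-loop characteristic equation: s² + 4.4s + 35.19 = 0, so ω_n = 5.932 rad/s and ζ = 4.4/(2·5.932) = 0.3709.
Damped frequency ω_d = ω_n√(1−ζ²) = 5.509 rad/s, so peak time T_p = π/ω_d = 0.57 s.

T_p = 0.57 s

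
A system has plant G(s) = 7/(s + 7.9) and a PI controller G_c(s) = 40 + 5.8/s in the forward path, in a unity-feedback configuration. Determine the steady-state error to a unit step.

0

The open loop G_c(s)G(s) has a pole at the origin (type 1), so the static position error constant is infinite and e_ss = 1/(1+∞) = 0.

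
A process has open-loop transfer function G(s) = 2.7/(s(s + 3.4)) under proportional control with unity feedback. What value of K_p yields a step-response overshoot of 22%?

K_p = 5.68

From %OS = 100·exp(−πζ/√(1−ζ²)) = 22%, ζ = −ln(0.22)/√(π²+ln²(0.22)) = 0.4342.
Characteristic equation s² + 3.4s + 2.7K_p = 0 gives ζ = 3.4/(2√(2.7K_p)).
Setting ζ = 0.4342: √(2.7K_p) = 3.4/(2·0.4342) = 3.916, so K_p = 15.33/2.7 = 5.68.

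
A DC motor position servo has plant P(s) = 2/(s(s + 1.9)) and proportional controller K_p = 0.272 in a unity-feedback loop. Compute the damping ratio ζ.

1 + K_p·P(s) = 0 gives s² + 1.9s + 0.544 = 0.
So ω_n² = 0.544 ⇒ ω_n = 0.7376 rad/s, and ζ = 1.9/(2ω_n) = 1.29.

ζ = 1.29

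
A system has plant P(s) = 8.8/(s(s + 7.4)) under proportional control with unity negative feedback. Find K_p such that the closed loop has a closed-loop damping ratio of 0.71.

Closed-loop characteristic equation: s² + 7.4s + K_p·8.8 = 0.
So ω_n = √(8.8K_p) and 2ζω_n = 7.4, giving ζ = 7.4/(2√(8.8K_p)).
Setting ζ = 0.71: √(8.8K_p) = 7.4/(2·0.71) = 5.211, so K_p = 27.16/8.8 = 3.09.

K_p = 3.09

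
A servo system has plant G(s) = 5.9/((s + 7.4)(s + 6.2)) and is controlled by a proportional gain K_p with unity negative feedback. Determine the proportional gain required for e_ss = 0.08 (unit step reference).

The loop is type 0, so e_ss(step) = 1/(1 + K_pos) with K_pos = K_p·G(0).
G(0) = 0.1286. Require 1/(1 + K_p·0.1286) = 0.08, so 1 + 0.1286·K_p = 12.5.
K_p = (12.5 − 1)/0.1286 = 89.4.

K_p = 89.4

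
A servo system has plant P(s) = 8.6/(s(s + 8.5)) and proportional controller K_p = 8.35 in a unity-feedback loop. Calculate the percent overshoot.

16.2%

Closed-loop characteristic equation: s² + 8.5s + 71.81 = 0, so ω_n = 8.474 rad/s and ζ = 8.5/(2·8.474) = 0.5015.
%OS = 100·exp(−πζ/√(1−ζ²)) = 100·exp(−π·0.5015/√0.7485) = 16.2%.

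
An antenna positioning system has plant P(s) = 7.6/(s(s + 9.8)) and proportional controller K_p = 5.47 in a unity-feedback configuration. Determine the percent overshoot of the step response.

From 1 + K_pP(s) = 0: s² + 9.8s + 41.57 = 0 ⇒ ω_n = 6.448, ζ = 0.76.
%OS = 100·exp(−πζ/√(1−ζ²)) = 100·exp(−π·0.76/√0.4224) = 2.54%.

2.54%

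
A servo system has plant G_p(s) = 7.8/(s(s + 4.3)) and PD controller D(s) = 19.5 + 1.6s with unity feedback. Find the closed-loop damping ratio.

Forward path: (19.5 + 1.6s)·7.8/(s(s+4.3)). The closed-loop characteristic equation is s² + (4.3 + 7.8·1.6)s + 7.8·19.5 = 0.
That is s² + 16.78s + 152.1 = 0, so ω_n = 12.33 rad/s and ζ = 16.78/(2·12.33) = 0.6803.

ζ = 0.68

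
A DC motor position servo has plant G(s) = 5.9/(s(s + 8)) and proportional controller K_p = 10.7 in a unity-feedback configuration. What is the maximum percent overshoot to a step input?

The closed-loop denominator s² + 8s + 63.13 gives ω_n = √63.13 = 7.945 and ζ = 8/(2ω_n) = 0.5034.
%OS = 100·exp(−πζ/√(1−ζ²)) = 100·exp(−π·0.5034/√0.7466) = 16%.

16%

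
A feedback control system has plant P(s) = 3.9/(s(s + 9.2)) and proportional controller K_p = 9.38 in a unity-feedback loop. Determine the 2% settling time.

T_s ≈ 0.87 s

Closed-loop characteristic equation: s² + 9.2s + 36.58 = 0, so ω_n = 6.048 rad/s and ζ = 9.2/(2·6.048) = 0.7605.
2% settling time T_s ≈ 4/(ζω_n) = 4/4.6 = 0.87 s.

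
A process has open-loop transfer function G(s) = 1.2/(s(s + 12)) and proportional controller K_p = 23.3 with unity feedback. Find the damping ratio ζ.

ζ = 1.13

With unity feedback the closed-loop characteristic equation is s² + 12s + 23.3·1.2 = s² + 12s + 27.96 = 0.
So ω_n² = 27.96 ⇒ ω_n = 5.288 rad/s, and ζ = 12/(2ω_n) = 1.13.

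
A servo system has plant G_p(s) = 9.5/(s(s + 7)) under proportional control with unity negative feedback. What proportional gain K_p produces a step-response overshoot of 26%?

From %OS = 100·exp(−πζ/√(1−ζ²)) = 26%, ζ = −ln(0.26)/√(π²+ln²(0.26)) = 0.3941.
Characteristic equation s² + 7s + 9.5K_p = 0 gives ζ = 7/(2√(9.5K_p)).
Setting ζ = 0.3941: √(9.5K_p) = 7/(2·0.3941) = 8.881, so K_p = 78.88/9.5 = 8.3.

K_p = 8.3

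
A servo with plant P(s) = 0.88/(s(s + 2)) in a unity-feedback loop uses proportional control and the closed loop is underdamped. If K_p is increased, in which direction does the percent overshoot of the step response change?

increase

Characteristic equation s² + 2s + K_p·0.88 = 0: raising K_p raises ω_n while 2ζω_n = 2 is fixed, so ζ falls and overshoot grows.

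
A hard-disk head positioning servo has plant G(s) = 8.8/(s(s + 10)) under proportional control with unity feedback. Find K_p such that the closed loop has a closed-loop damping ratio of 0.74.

Closed-loop characteristic equation: s² + 10s + K_p·8.8 = 0.
So ω_n = √(8.8K_p) and 2ζω_n = 10, giving ζ = 10/(2√(8.8K_p)).
Setting ζ = 0.74: √(8.8K_p) = 10/(2·0.74) = 6.757, so K_p = 45.65/8.8 = 5.19.

K_p = 5.19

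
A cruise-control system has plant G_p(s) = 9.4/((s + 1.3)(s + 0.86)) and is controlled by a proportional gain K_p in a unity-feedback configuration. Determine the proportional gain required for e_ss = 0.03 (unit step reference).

K_p = 3.85

For a type-0 loop with proportional control, e_ss = 1/(1 + K_p·G_p(0)).
G_p(0) = 8.408. Require 1/(1 + K_p·8.408) = 0.03, so 1 + 8.408·K_p = 33.33.
K_p = (33.33 − 1)/8.408 = 3.85.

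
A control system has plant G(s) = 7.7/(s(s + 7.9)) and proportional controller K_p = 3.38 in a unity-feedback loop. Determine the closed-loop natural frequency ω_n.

1 + K_p·G(s) = 0 gives s² + 7.9s + 26.03 = 0.
So ω_n² = 26.03 ⇒ ω_n = 5.102 rad/s, and ζ = 7.9/(2ω_n) = 0.774.

ω_n = 5.1 rad/s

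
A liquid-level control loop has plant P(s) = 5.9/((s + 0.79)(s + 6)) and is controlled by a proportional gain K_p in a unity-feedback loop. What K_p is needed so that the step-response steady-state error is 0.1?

For a type-0 loop with proportional control, e_ss = 1/(1 + K_p·P(0)).
P(0) = 1.245. Require 1/(1 + K_p·1.245) = 0.1, so 1 + 1.245·K_p = 10.
K_p = (10 − 1)/1.245 = 7.23.

K_p = 7.23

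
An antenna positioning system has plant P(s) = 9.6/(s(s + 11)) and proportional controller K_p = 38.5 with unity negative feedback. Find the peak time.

T_p = 0.171 s

Closed-loop characteristic equation: s² + 11s + 369.6 = 0, so ω_n = 19.22 rad/s and ζ = 11/(2·19.22) = 0.2861.
Damped frequency ω_d = ω_n√(1−ζ²) = 18.42 rad/s, so peak time T_p = π/ω_d = 0.171 s.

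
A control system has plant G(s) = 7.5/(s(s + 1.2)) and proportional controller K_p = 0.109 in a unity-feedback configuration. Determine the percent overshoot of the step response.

From 1 + K_pG(s) = 0: s² + 1.2s + 0.8175 = 0 ⇒ ω_n = 0.9042, ζ = 0.6636.
%OS = 100·exp(−πζ/√(1−ζ²)) = 100·exp(−π·0.6636/√0.5596) = 6.16%.

6.16%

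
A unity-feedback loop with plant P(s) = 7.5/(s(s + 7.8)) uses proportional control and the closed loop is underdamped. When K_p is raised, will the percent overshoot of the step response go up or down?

increase

ζ = 7.8/(2√(7.5K_p)) decreases as K_p grows; lower damping means more overshoot.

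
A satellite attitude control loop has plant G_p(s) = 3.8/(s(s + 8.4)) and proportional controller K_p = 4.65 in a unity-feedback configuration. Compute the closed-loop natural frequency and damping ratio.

ω_n = 4.2 rad/s, ζ = 0.999

The closed-loop denominator is s(s+8.4) + 4.65·3.8 = s² + 8.4s + 17.67.
Matching s² + 2ζω_n s + ω_n²: ω_n = √17.67 = 4.204 rad/s and 2ζω_n = 8.4, so ζ = 8.4/(2·4.204) = 0.999.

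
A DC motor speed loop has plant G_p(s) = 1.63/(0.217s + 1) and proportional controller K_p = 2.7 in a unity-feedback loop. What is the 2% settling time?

Closed loop: T(s) = K_p·G_p/(1+K_p·G_p) = 4.401/(0.217s + 1 + 4.401), with pole at s = −(1 + 4.401)/0.217 = −24.89.
τ = 1/24.89 = 0.04018 s, so 2% settling time ≈ 4τ = 0.161 s.

T_s ≈ 0.161 s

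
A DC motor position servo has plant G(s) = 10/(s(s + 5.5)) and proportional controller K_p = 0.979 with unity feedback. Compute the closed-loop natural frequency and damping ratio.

1 + K_p·G(s) = 0 gives s² + 5.5s + 9.79 = 0.
So ω_n² = 9.79 ⇒ ω_n = 3.129 rad/s, and ζ = 5.5/(2ω_n) = 0.879.

ω_n = 3.13 rad/s, ζ = 0.879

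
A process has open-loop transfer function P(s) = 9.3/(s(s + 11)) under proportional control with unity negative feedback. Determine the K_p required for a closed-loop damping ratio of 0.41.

Closed-loop characteristic equation: s² + 11s + K_p·9.3 = 0.
So ω_n = √(9.3K_p) and 2ζω_n = 11, giving ζ = 11/(2√(9.3K_p)).
Setting ζ = 0.41: √(9.3K_p) = 11/(2·0.41) = 13.41, so K_p = 180/9.3 = 19.3.

K_p = 19.3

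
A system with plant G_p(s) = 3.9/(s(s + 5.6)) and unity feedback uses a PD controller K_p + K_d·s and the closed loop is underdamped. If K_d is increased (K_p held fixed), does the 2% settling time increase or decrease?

decrease

Characteristic equation s² + (5.6 + 3.9K_d)s + 3.9K_p = 0: raising K_d increases ζω_n = (5.6+3.9K_d)/2 while the loop stays underdamped, so T_s ≈ 4/(ζω_n) decreases.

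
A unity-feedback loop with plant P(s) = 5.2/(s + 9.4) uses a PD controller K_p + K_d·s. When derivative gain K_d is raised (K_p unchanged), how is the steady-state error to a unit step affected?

At s = 0 the derivative term contributes nothing: C(0) = K_p regardless of K_d, so K_pos = K_p·P(0) and e_ss are unchanged.

unchanged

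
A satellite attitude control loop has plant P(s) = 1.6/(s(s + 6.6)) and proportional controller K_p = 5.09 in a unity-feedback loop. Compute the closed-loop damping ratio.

ζ = 1.16

The closed-loop denominator is s(s+6.6) + 5.09·1.6 = s² + 6.6s + 8.144.
So ω_n² = 8.144 ⇒ ω_n = 2.854 rad/s, and ζ = 6.6/(2ω_n) = 1.16.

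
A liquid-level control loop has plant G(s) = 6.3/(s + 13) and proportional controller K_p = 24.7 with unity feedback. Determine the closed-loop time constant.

τ = 0.00593 s

Closed-loop transfer function: T(s) = K_p·G(s)/(1 + K_p·G(s)) = 155.6/(s + 13 + 155.6) = 155.6/(s + 168.6).
Time constant τ = 1/168.6 = 0.00593 s.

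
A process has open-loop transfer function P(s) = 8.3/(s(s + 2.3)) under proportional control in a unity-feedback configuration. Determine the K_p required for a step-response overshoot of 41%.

K_p = 2.14

From %OS = 100·exp(−πζ/√(1−ζ²)) = 41%, ζ = −ln(0.41)/√(π²+ln²(0.41)) = 0.273.
Characteristic equation s² + 2.3s + 8.3K_p = 0 gives ζ = 2.3/(2√(8.3K_p)).
Setting ζ = 0.273: √(8.3K_p) = 2.3/(2·0.273) = 4.212, so K_p = 17.74/8.3 = 2.14.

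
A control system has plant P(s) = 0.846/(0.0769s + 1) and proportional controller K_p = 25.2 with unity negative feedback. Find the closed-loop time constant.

τ = 0.00345 s

Closed loop: T(s) = K_p·P/(1+K_p·P) = 21.32/(0.0769s + 1 + 21.32), with pole at s = −(1 + 21.32)/0.0769 = −290.2.
Closed-loop time constant τ = 1/290.2 = 0.00345 s.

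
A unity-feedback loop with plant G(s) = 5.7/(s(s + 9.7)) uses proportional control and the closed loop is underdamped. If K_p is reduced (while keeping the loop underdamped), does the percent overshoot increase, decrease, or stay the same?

ζ = 9.7/(2√(5.7K_p)) rises as K_p falls; higher damping means less overshoot.

decrease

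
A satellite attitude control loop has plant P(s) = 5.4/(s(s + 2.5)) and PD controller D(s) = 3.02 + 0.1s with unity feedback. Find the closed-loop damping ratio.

ζ = 0.376

Forward path: (3.02 + 0.1s)·5.4/(s(s+2.5)). The closed-loop characteristic equation is s² + (2.5 + 5.4·0.1)s + 5.4·3.02 = 0.
That is s² + 3.04s + 16.31 = 0, so ω_n = 4.038 rad/s and ζ = 3.04/(2·4.038) = 0.3764.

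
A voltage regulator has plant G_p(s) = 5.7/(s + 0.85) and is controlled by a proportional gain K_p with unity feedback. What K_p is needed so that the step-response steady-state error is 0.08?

For a type-0 loop with proportional control, e_ss = 1/(1 + K_p·G_p(0)).
G_p(0) = 6.706. Require 1/(1 + K_p·6.706) = 0.08, so 1 + 6.706·K_p = 12.5.
K_p = (12.5 − 1)/6.706 = 1.71.

K_p = 1.71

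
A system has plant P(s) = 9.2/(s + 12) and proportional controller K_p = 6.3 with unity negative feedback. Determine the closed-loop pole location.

s = -69.96

Closed-loop transfer function: T(s) = K_p·P(s)/(1 + K_p·P(s)) = 57.96/(s + 12 + 57.96) = 57.96/(s + 69.96).
The closed-loop pole is at s = −69.96.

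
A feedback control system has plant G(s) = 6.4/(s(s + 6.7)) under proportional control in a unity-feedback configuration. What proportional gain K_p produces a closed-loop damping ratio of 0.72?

Closed-loop characteristic equation: s² + 6.7s + K_p·6.4 = 0.
So ω_n = √(6.4K_p) and 2ζω_n = 6.7, giving ζ = 6.7/(2√(6.4K_p)).
Setting ζ = 0.72: √(6.4K_p) = 6.7/(2·0.72) = 4.653, so K_p = 21.65/6.4 = 3.38.

K_p = 3.38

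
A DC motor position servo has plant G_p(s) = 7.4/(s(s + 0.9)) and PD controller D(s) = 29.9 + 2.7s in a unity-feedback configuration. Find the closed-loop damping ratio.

Forward path: (29.9 + 2.7s)·7.4/(s(s+0.9)). The closed-loop characteristic equation is s² + (0.9 + 7.4·2.7)s + 7.4·29.9 = 0.
That is s² + 20.88s + 221.3 = 0, so ω_n = 14.87 rad/s and ζ = 20.88/(2·14.87) = 0.7019.

ζ = 0.702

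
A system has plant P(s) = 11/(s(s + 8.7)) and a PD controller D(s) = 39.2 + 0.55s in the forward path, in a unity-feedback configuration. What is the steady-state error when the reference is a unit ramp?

0.0202

The loop has one pole at the origin (type 1). Velocity error constant K_v = lim_{s→0} s·D(s)P(s) = 39.2·11/8.7 = 49.56.
Steady-state error to a unit ramp: e_ss = 1/K_v = 0.0202.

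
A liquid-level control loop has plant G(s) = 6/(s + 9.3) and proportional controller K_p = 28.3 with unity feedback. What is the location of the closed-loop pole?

Closed-loop transfer function: T(s) = K_p·G(s)/(1 + K_p·G(s)) = 169.8/(s + 9.3 + 169.8) = 169.8/(s + 179.1).
The closed-loop pole is at s = −179.1.

s = -179.1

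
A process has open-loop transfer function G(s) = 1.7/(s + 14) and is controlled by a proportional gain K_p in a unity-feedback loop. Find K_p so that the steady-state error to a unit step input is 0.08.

K_p = 94.7

The loop is type 0, so e_ss(step) = 1/(1 + K_pos) with K_pos = K_p·G(0).
G(0) = 0.1214. Require 1/(1 + K_p·0.1214) = 0.08, so 1 + 0.1214·K_p = 12.5.
K_p = (12.5 − 1)/0.1214 = 94.7.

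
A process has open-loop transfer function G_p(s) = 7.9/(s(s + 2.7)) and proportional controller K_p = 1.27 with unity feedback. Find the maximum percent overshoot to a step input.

22.8%

From 1 + K_pG_p(s) = 0: s² + 2.7s + 10.03 = 0 ⇒ ω_n = 3.167, ζ = 0.4262.
%OS = 100·exp(−πζ/√(1−ζ²)) = 100·exp(−π·0.4262/√0.8183) = 22.8%.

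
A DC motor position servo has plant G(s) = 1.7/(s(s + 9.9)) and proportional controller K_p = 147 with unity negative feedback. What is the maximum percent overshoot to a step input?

The closed-loop denominator s² + 9.9s + 249.9 gives ω_n = √249.9 = 15.81 and ζ = 9.9/(2ω_n) = 0.3131.
%OS = 100·exp(−πζ/√(1−ζ²)) = 100·exp(−π·0.3131/√0.902) = 35.5%.

35.5%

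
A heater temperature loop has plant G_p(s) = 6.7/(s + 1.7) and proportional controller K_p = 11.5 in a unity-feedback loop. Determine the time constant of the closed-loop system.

τ = 0.0127 s

Closed-loop transfer function: T(s) = K_p·G_p(s)/(1 + K_p·G_p(s)) = 77.05/(s + 1.7 + 77.05) = 77.05/(s + 78.75).
Time constant τ = 1/78.75 = 0.0127 s.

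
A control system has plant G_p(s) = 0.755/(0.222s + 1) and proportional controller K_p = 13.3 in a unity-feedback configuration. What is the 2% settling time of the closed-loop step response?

T_s ≈ 0.0804 s

Closed loop: T(s) = K_p·G_p/(1+K_p·G_p) = 10.04/(0.222s + 1 + 10.04), with pole at s = −(1 + 10.04)/0.222 = −49.74.
τ = 1/49.74 = 0.02011 s, so 2% settling time ≈ 4τ = 0.0804 s.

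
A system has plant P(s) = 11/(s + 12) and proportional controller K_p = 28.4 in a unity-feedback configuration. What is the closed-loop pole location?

Closed-loop transfer function: T(s) = K_p·P(s)/(1 + K_p·P(s)) = 312.4/(s + 12 + 312.4) = 312.4/(s + 324.4).
The closed-loop pole is at s = −324.4.

s = -324.4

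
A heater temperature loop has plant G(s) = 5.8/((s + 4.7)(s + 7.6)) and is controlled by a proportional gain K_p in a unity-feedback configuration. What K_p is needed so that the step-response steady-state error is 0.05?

K_p = 117

For a type-0 loop with proportional control, e_ss = 1/(1 + K_p·G(0)).
G(0) = 0.1624. Require 1/(1 + K_p·0.1624) = 0.05, so 1 + 0.1624·K_p = 20.
K_p = (20 − 1)/0.1624 = 117.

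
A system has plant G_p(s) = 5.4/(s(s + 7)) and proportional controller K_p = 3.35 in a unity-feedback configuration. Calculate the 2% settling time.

T_s ≈ 1.14 s

From 1 + K_pG_p(s) = 0: s² + 7s + 18.09 = 0 ⇒ ω_n = 4.253, ζ = 0.8229.
2% settling time T_s ≈ 4/(ζω_n) = 4/3.5 = 1.14 s.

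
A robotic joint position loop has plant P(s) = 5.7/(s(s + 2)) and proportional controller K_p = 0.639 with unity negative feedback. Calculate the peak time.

T_p = 1.93 s

The closed-loop denominator s² + 2s + 3.642 gives ω_n = √3.642 = 1.908 and ζ = 2/(2ω_n) = 0.524.
Damped frequency ω_d = ω_n√(1−ζ²) = 1.626 rad/s, so peak time T_p = π/ω_d = 1.93 s.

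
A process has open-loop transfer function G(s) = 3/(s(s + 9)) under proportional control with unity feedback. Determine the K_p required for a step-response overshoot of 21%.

From %OS = 100·exp(−πζ/√(1−ζ²)) = 21%, ζ = −ln(0.21)/√(π²+ln²(0.21)) = 0.4449.
Characteristic equation s² + 9s + 3K_p = 0 gives ζ = 9/(2√(3K_p)).
Setting ζ = 0.4449: √(3K_p) = 9/(2·0.4449) = 10.11, so K_p = 102.3/3 = 34.1.

K_p = 34.1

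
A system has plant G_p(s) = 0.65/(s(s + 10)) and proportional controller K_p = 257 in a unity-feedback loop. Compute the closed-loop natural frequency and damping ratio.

ω_n = 12.9 rad/s, ζ = 0.387

The closed-loop denominator is s(s+10) + 257·0.65 = s² + 10s + 167.1.
Matching s² + 2ζω_n s + ω_n²: ω_n = √167.1 = 12.92 rad/s and 2ζω_n = 10, so ζ = 10/(2·12.92) = 0.387.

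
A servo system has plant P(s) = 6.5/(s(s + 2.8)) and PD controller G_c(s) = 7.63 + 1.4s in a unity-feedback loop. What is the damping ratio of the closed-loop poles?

ζ = 0.845

Forward path: (7.63 + 1.4s)·6.5/(s(s+2.8)). The closed-loop characteristic equation is s² + (2.8 + 6.5·1.4)s + 6.5·7.63 = 0.
That is s² + 11.9s + 49.59 = 0, so ω_n = 7.042 rad/s and ζ = 11.9/(2·7.042) = 0.8449.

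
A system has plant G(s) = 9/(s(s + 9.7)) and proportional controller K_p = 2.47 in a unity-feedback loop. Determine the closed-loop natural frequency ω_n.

ω_n = 4.71 rad/s

The closed-loop denominator is s(s+9.7) + 2.47·9 = s² + 9.7s + 22.23.
So ω_n² = 22.23 ⇒ ω_n = 4.715 rad/s, and ζ = 9.7/(2ω_n) = 1.03.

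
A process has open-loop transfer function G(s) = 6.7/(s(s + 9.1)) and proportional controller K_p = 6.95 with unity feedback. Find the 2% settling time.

Closed-loop characteristic equation: s² + 9.1s + 46.57 = 0, so ω_n = 6.824 rad/s and ζ = 9.1/(2·6.824) = 0.6668.
2% settling time T_s ≈ 4/(ζω_n) = 4/4.55 = 0.879 s.

T_s ≈ 0.879 s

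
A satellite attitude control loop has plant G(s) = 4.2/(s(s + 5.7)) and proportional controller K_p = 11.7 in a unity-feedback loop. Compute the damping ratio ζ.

ζ = 0.407

With unity feedback the closed-loop characteristic equation is s² + 5.7s + 11.7·4.2 = s² + 5.7s + 49.14 = 0.
So ω_n² = 49.14 ⇒ ω_n = 7.01 rad/s, and ζ = 5.7/(2ω_n) = 0.407.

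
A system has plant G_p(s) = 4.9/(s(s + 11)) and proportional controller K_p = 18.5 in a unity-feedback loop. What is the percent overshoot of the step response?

From 1 + K_pG_p(s) = 0: s² + 11s + 90.65 = 0 ⇒ ω_n = 9.521, ζ = 0.5777.
%OS = 100·exp(−πζ/√(1−ζ²)) = 100·exp(−π·0.5777/√0.6663) = 10.8%.

10.8%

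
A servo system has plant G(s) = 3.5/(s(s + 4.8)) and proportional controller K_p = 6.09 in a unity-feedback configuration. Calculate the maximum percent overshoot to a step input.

The closed-loop denominator s² + 4.8s + 21.31 gives ω_n = √21.31 = 4.617 and ζ = 4.8/(2ω_n) = 0.5198.
%OS = 100·exp(−πζ/√(1−ζ²)) = 100·exp(−π·0.5198/√0.7298) = 14.8%.

14.8%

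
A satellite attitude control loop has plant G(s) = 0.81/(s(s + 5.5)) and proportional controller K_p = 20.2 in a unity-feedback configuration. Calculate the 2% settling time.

T_s ≈ 1.45 s

Closed-loop characteristic equation: s² + 5.5s + 16.36 = 0, so ω_n = 4.045 rad/s and ζ = 5.5/(2·4.045) = 0.6799.
2% settling time T_s ≈ 4/(ζω_n) = 4/2.75 = 1.45 s.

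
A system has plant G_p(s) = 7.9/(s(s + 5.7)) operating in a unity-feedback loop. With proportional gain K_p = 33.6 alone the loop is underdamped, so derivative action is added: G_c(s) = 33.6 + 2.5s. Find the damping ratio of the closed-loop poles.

ζ = 0.781

Forward path: (33.6 + 2.5s)·7.9/(s(s+5.7)). The closed-loop characteristic equation is s² + (5.7 + 7.9·2.5)s + 7.9·33.6 = 0.
That is s² + 25.45s + 265.4 = 0, so ω_n = 16.29 rad/s and ζ = 25.45/(2·16.29) = 0.781.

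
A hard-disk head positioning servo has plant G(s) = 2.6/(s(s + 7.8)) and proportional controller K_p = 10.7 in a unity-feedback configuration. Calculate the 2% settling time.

T_s ≈ 1.03 s

Closed-loop characteristic equation: s² + 7.8s + 27.82 = 0, so ω_n = 5.274 rad/s and ζ = 7.8/(2·5.274) = 0.7394.
2% settling time T_s ≈ 4/(ζω_n) = 4/3.9 = 1.03 s.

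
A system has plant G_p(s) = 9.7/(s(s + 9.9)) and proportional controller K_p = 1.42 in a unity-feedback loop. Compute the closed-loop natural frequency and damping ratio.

With unity feedback the closed-loop characteristic equation is s² + 9.9s + 1.42·9.7 = s² + 9.9s + 13.77 = 0.
So ω_n² = 13.77 ⇒ ω_n = 3.711 rad/s, and ζ = 9.9/(2ω_n) = 1.33.

ω_n = 3.71 rad/s, ζ = 1.33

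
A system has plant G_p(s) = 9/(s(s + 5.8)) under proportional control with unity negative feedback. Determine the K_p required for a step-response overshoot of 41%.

From %OS = 100·exp(−πζ/√(1−ζ²)) = 41%, ζ = −ln(0.41)/√(π²+ln²(0.41)) = 0.273.
Characteristic equation s² + 5.8s + 9K_p = 0 gives ζ = 5.8/(2√(9K_p)).
Setting ζ = 0.273: √(9K_p) = 5.8/(2·0.273) = 10.62, so K_p = 112.8/9 = 12.5.

K_p = 12.5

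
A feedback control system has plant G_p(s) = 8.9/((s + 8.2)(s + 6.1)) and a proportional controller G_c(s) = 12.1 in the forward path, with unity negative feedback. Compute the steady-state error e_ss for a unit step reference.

0.317

The loop is type 0. Static position error constant K_pos = G_c(0)·G_p(0) = 12.1·0.1779 = 2.153.
Steady-state error to a unit step: e_ss = 1/(1+K_pos) = 1/3.153 = 0.317.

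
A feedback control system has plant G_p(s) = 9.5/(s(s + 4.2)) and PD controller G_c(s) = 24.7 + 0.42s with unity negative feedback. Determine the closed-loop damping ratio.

Forward path: (24.7 + 0.42s)·9.5/(s(s+4.2)). The closed-loop characteristic equation is s² + (4.2 + 9.5·0.42)s + 9.5·24.7 = 0.
That is s² + 8.19s + 234.7 = 0, so ω_n = 15.32 rad/s and ζ = 8.19/(2·15.32) = 0.2673.

ζ = 0.267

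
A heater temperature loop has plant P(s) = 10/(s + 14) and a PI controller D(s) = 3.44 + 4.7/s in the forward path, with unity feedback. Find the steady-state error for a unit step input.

The open loop D(s)P(s) has a pole at the origin (type 1), so the static position error constant is infinite and e_ss = 1/(1+∞) = 0.

0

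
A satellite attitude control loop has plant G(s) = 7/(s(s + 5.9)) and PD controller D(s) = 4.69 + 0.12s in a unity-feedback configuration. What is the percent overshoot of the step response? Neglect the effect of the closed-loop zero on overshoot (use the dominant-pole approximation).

10.2%

Forward path: (4.69 + 0.12s)·7/(s(s+5.9)). The closed-loop characteristic equation is s² + (5.9 + 7·0.12)s + 7·4.69 = 0.
That is s² + 6.74s + 32.83 = 0, so ω_n = 5.73 rad/s and ζ = 6.74/(2·5.73) = 0.5882.
%OS = 100·exp(−πζ/√(1−ζ²)) = 10.2%.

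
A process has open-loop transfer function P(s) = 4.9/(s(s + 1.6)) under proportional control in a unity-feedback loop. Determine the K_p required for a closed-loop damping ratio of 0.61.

K_p = 0.351

Closed-loop characteristic equation: s² + 1.6s + K_p·4.9 = 0.
So ω_n = √(4.9K_p) and 2ζω_n = 1.6, giving ζ = 1.6/(2√(4.9K_p)).
Setting ζ = 0.61: √(4.9K_p) = 1.6/(2·0.61) = 1.311, so K_p = 1.72/4.9 = 0.351.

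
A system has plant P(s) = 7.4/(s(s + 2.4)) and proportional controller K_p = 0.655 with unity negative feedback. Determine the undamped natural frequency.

ω_n = 2.2 rad/s

With unity feedback the closed-loop characteristic equation is s² + 2.4s + 0.655·7.4 = s² + 2.4s + 4.847 = 0.
So ω_n² = 4.847 ⇒ ω_n = 2.202 rad/s, and ζ = 2.4/(2ω_n) = 0.545.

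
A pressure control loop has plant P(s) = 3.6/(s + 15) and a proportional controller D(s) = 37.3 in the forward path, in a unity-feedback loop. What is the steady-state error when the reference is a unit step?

0.1

The loop is type 0. Static position error constant K_pos = D(0)·P(0) = 37.3·0.24 = 8.952.
Steady-state error to a unit step: e_ss = 1/(1+K_pos) = 1/9.952 = 0.1.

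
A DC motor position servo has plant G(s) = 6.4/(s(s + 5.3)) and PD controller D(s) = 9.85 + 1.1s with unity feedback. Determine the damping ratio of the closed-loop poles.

Forward path: (9.85 + 1.1s)·6.4/(s(s+5.3)). The closed-loop characteristic equation is s² + (5.3 + 6.4·1.1)s + 6.4·9.85 = 0.
That is s² + 12.34s + 63.04 = 0, so ω_n = 7.94 rad/s and ζ = 12.34/(2·7.94) = 0.7771.

ζ = 0.777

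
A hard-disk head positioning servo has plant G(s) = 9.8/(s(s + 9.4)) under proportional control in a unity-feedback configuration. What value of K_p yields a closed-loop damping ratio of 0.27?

Closed-loop characteristic equation: s² + 9.4s + K_p·9.8 = 0.
So ω_n = √(9.8K_p) and 2ζω_n = 9.4, giving ζ = 9.4/(2√(9.8K_p)).
Setting ζ = 0.27: √(9.8K_p) = 9.4/(2·0.27) = 17.41, so K_p = 303/9.8 = 30.9.

K_p = 30.9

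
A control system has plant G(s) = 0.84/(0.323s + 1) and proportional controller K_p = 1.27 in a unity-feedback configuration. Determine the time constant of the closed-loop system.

Closed loop: T(s) = K_p·G/(1+K_p·G) = 1.067/(0.323s + 1 + 1.067), with pole at s = −(1 + 1.067)/0.323 = −6.399.
Closed-loop time constant τ = 1/6.399 = 0.156 s.

τ = 0.156 s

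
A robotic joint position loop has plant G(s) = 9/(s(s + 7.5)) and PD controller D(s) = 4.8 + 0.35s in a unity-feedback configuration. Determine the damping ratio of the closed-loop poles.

ζ = 0.81

Forward path: (4.8 + 0.35s)·9/(s(s+7.5)). The closed-loop characteristic equation is s² + (7.5 + 9·0.35)s + 9·4.8 = 0.
That is s² + 10.65s + 43.2 = 0, so ω_n = 6.573 rad/s and ζ = 10.65/(2·6.573) = 0.8102.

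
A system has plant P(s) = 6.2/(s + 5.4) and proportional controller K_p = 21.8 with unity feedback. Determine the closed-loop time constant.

Closed-loop transfer function: T(s) = K_p·P(s)/(1 + K_p·P(s)) = 135.2/(s + 5.4 + 135.2) = 135.2/(s + 140.6).
Time constant τ = 1/140.6 = 0.00711 s.

τ = 0.00711 s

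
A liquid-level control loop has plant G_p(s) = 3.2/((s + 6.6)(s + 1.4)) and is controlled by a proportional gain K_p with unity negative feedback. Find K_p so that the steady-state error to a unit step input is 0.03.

K_p = 93.4

For a type-0 loop with proportional control, e_ss = 1/(1 + K_p·G_p(0)).
G_p(0) = 0.3463. Require 1/(1 + K_p·0.3463) = 0.03, so 1 + 0.3463·K_p = 33.33.
K_p = (33.33 − 1)/0.3463 = 93.4.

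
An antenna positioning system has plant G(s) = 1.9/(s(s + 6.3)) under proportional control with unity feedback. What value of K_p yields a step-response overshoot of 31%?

From %OS = 100·exp(−πζ/√(1−ζ²)) = 31%, ζ = −ln(0.31)/√(π²+ln²(0.31)) = 0.3493.
Characteristic equation s² + 6.3s + 1.9K_p = 0 gives ζ = 6.3/(2√(1.9K_p)).
Setting ζ = 0.3493: √(1.9K_p) = 6.3/(2·0.3493) = 9.018, so K_p = 81.32/1.9 = 42.8.

K_p = 42.8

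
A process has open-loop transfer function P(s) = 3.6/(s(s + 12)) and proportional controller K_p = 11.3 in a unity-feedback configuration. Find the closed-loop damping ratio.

ζ = 0.941

With unity feedback the closed-loop characteristic equation is s² + 12s + 11.3·3.6 = s² + 12s + 40.68 = 0.
Matching s² + 2ζω_n s + ω_n²: ω_n = √40.68 = 6.378 rad/s and 2ζω_n = 12, so ζ = 12/(2·6.378) = 0.941.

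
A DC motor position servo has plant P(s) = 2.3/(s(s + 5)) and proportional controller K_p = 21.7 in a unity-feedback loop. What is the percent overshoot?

Closed-loop characteristic equation: s² + 5s + 49.91 = 0, so ω_n = 7.065 rad/s and ζ = 5/(2·7.065) = 0.3539.
%OS = 100·exp(−πζ/√(1−ζ²)) = 100·exp(−π·0.3539/√0.8748) = 30.5%.

30.5%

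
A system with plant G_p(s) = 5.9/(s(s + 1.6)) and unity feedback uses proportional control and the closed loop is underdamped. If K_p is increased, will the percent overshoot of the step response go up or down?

increase

Characteristic equation s² + 1.6s + K_p·5.9 = 0: raising K_p raises ω_n while 2ζω_n = 1.6 is fixed, so ζ falls and overshoot grows.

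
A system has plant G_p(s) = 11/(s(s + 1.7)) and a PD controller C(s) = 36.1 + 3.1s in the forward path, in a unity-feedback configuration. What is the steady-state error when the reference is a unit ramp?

0.00428

The loop has one pole at the origin (type 1). Velocity error constant K_v = lim_{s→0} s·C(s)G_p(s) = 36.1·11/1.7 = 233.6.
Steady-state error to a unit ramp: e_ss = 1/K_v = 0.00428.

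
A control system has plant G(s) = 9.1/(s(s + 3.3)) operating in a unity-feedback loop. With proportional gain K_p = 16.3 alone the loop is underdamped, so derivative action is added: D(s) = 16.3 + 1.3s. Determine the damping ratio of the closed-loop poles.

ζ = 0.621

Forward path: (16.3 + 1.3s)·9.1/(s(s+3.3)). The closed-loop characteristic equation is s² + (3.3 + 9.1·1.3)s + 9.1·16.3 = 0.
That is s² + 15.13s + 148.3 = 0, so ω_n = 12.18 rad/s and ζ = 15.13/(2·12.18) = 0.6211.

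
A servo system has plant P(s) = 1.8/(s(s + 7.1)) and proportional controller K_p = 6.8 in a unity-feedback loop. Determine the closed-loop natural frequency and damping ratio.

The closed-loop denominator is s(s+7.1) + 6.8·1.8 = s² + 7.1s + 12.24.
So ω_n² = 12.24 ⇒ ω_n = 3.499 rad/s, and ζ = 7.1/(2ω_n) = 1.01.

ω_n = 3.5 rad/s, ζ = 1.01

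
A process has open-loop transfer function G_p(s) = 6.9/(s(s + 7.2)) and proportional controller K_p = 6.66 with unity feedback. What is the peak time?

From 1 + K_pG_p(s) = 0: s² + 7.2s + 45.95 = 0 ⇒ ω_n = 6.779, ζ = 0.5311.
Damped frequency ω_d = ω_n√(1−ζ²) = 5.744 rad/s, so peak time T_p = π/ω_d = 0.547 s.

T_p = 0.547 s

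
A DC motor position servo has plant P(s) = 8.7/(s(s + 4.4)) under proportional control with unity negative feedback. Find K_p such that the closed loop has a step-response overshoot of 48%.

K_p = 10.7

From %OS = 100·exp(−πζ/√(1−ζ²)) = 48%, ζ = −ln(0.48)/√(π²+ln²(0.48)) = 0.2275.
Characteristic equation s² + 4.4s + 8.7K_p = 0 gives ζ = 4.4/(2√(8.7K_p)).
Setting ζ = 0.2275: √(8.7K_p) = 4.4/(2·0.2275) = 9.67, so K_p = 93.51/8.7 = 10.7.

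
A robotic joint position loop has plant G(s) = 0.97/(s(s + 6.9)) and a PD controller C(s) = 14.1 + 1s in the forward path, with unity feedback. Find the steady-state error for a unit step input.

The open loop C(s)G(s) has a pole at the origin (type 1), so the static position error constant is infinite and e_ss = 1/(1+∞) = 0.

0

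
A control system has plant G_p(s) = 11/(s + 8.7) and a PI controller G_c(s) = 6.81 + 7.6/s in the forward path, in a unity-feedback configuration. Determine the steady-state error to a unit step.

The open loop G_c(s)G_p(s) has a pole at the origin (type 1), so the static position error constant is infinite and e_ss = 1/(1+∞) = 0.

0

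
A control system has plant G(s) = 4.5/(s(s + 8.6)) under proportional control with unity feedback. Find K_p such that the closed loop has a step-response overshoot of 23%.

From %OS = 100·exp(−πζ/√(1−ζ²)) = 23%, ζ = −ln(0.23)/√(π²+ln²(0.23)) = 0.4237.
Characteristic equation s² + 8.6s + 4.5K_p = 0 gives ζ = 8.6/(2√(4.5K_p)).
Setting ζ = 0.4237: √(4.5K_p) = 8.6/(2·0.4237) = 10.15, so K_p = 103/4.5 = 22.9.

K_p = 22.9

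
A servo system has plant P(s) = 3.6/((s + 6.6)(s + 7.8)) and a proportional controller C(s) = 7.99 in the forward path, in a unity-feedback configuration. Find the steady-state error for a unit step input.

The loop is type 0. Static position error constant K_pos = C(0)·P(0) = 7.99·0.06993 = 0.5587.
Steady-state error to a unit step: e_ss = 1/(1+K_pos) = 1/1.559 = 0.642.

0.642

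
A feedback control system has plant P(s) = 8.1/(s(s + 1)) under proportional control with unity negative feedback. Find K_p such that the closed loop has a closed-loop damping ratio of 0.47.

Closed-loop characteristic equation: s² + 1s + K_p·8.1 = 0.
So ω_n = √(8.1K_p) and 2ζω_n = 1, giving ζ = 1/(2√(8.1K_p)).
Setting ζ = 0.47: √(8.1K_p) = 1/(2·0.47) = 1.064, so K_p = 1.132/8.1 = 0.14.

K_p = 0.14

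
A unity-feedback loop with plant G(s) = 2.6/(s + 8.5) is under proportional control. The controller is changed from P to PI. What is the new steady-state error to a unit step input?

0

The integrator makes K_pos = lim_{s→0} C(s)G(s) infinite, so e_ss = 1/(1+K_pos) = 0.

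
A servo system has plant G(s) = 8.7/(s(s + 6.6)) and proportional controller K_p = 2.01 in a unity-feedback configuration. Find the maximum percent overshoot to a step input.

1.77%

The closed-loop denominator s² + 6.6s + 17.49 gives ω_n = √17.49 = 4.182 and ζ = 6.6/(2ω_n) = 0.7891.
%OS = 100·exp(−πζ/√(1−ζ²)) = 100·exp(−π·0.7891/√0.3773) = 1.77%.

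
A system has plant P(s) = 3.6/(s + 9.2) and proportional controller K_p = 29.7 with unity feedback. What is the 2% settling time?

Closed-loop transfer function: T(s) = K_p·P(s)/(1 + K_p·P(s)) = 106.9/(s + 9.2 + 106.9) = 106.9/(s + 116.1).
Time constant τ = 1/116.1 = 0.008612 s, so the 2% settling time is about 4τ = 0.0344 s.

T_s ≈ 0.0344 s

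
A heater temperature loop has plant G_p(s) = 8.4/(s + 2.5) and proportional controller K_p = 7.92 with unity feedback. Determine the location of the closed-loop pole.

Closed-loop transfer function: T(s) = K_p·G_p(s)/(1 + K_p·G_p(s)) = 66.53/(s + 2.5 + 66.53) = 66.53/(s + 69.03).
The closed-loop pole is at s = −69.03.

s = -69.03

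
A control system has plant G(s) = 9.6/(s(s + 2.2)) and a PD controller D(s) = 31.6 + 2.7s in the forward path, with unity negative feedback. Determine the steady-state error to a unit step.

The open loop D(s)G(s) has a pole at the origin (type 1), so the static position error constant is infinite and e_ss = 1/(1+∞) = 0.

0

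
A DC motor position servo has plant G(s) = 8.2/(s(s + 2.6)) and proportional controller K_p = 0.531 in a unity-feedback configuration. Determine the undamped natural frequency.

The closed-loop denominator is s(s+2.6) + 0.531·8.2 = s² + 2.6s + 4.354.
So ω_n² = 4.354 ⇒ ω_n = 2.087 rad/s, and ζ = 2.6/(2ω_n) = 0.623.

ω_n = 2.09 rad/s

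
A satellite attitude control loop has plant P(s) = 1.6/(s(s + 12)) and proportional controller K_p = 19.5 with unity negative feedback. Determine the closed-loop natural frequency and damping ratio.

ω_n = 5.59 rad/s, ζ = 1.07

1 + K_p·P(s) = 0 gives s² + 12s + 31.2 = 0.
Matching s² + 2ζω_n s + ω_n²: ω_n = √31.2 = 5.586 rad/s and 2ζω_n = 12, so ζ = 12/(2·5.586) = 1.07.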